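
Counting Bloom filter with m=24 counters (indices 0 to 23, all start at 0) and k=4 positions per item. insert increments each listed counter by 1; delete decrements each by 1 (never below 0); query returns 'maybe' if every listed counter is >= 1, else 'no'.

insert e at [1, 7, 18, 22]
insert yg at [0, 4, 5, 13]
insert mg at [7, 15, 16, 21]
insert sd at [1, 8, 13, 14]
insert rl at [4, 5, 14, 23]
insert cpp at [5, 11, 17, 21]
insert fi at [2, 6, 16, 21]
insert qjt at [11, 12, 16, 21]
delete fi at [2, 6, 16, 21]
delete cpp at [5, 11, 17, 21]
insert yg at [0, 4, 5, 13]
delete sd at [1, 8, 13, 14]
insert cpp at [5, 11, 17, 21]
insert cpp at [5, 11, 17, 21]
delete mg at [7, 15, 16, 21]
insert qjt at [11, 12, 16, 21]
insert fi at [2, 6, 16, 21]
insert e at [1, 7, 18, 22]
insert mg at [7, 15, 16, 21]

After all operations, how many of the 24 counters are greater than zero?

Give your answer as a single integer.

Answer: 18

Derivation:
Step 1: insert e at [1, 7, 18, 22] -> counters=[0,1,0,0,0,0,0,1,0,0,0,0,0,0,0,0,0,0,1,0,0,0,1,0]
Step 2: insert yg at [0, 4, 5, 13] -> counters=[1,1,0,0,1,1,0,1,0,0,0,0,0,1,0,0,0,0,1,0,0,0,1,0]
Step 3: insert mg at [7, 15, 16, 21] -> counters=[1,1,0,0,1,1,0,2,0,0,0,0,0,1,0,1,1,0,1,0,0,1,1,0]
Step 4: insert sd at [1, 8, 13, 14] -> counters=[1,2,0,0,1,1,0,2,1,0,0,0,0,2,1,1,1,0,1,0,0,1,1,0]
Step 5: insert rl at [4, 5, 14, 23] -> counters=[1,2,0,0,2,2,0,2,1,0,0,0,0,2,2,1,1,0,1,0,0,1,1,1]
Step 6: insert cpp at [5, 11, 17, 21] -> counters=[1,2,0,0,2,3,0,2,1,0,0,1,0,2,2,1,1,1,1,0,0,2,1,1]
Step 7: insert fi at [2, 6, 16, 21] -> counters=[1,2,1,0,2,3,1,2,1,0,0,1,0,2,2,1,2,1,1,0,0,3,1,1]
Step 8: insert qjt at [11, 12, 16, 21] -> counters=[1,2,1,0,2,3,1,2,1,0,0,2,1,2,2,1,3,1,1,0,0,4,1,1]
Step 9: delete fi at [2, 6, 16, 21] -> counters=[1,2,0,0,2,3,0,2,1,0,0,2,1,2,2,1,2,1,1,0,0,3,1,1]
Step 10: delete cpp at [5, 11, 17, 21] -> counters=[1,2,0,0,2,2,0,2,1,0,0,1,1,2,2,1,2,0,1,0,0,2,1,1]
Step 11: insert yg at [0, 4, 5, 13] -> counters=[2,2,0,0,3,3,0,2,1,0,0,1,1,3,2,1,2,0,1,0,0,2,1,1]
Step 12: delete sd at [1, 8, 13, 14] -> counters=[2,1,0,0,3,3,0,2,0,0,0,1,1,2,1,1,2,0,1,0,0,2,1,1]
Step 13: insert cpp at [5, 11, 17, 21] -> counters=[2,1,0,0,3,4,0,2,0,0,0,2,1,2,1,1,2,1,1,0,0,3,1,1]
Step 14: insert cpp at [5, 11, 17, 21] -> counters=[2,1,0,0,3,5,0,2,0,0,0,3,1,2,1,1,2,2,1,0,0,4,1,1]
Step 15: delete mg at [7, 15, 16, 21] -> counters=[2,1,0,0,3,5,0,1,0,0,0,3,1,2,1,0,1,2,1,0,0,3,1,1]
Step 16: insert qjt at [11, 12, 16, 21] -> counters=[2,1,0,0,3,5,0,1,0,0,0,4,2,2,1,0,2,2,1,0,0,4,1,1]
Step 17: insert fi at [2, 6, 16, 21] -> counters=[2,1,1,0,3,5,1,1,0,0,0,4,2,2,1,0,3,2,1,0,0,5,1,1]
Step 18: insert e at [1, 7, 18, 22] -> counters=[2,2,1,0,3,5,1,2,0,0,0,4,2,2,1,0,3,2,2,0,0,5,2,1]
Step 19: insert mg at [7, 15, 16, 21] -> counters=[2,2,1,0,3,5,1,3,0,0,0,4,2,2,1,1,4,2,2,0,0,6,2,1]
Final counters=[2,2,1,0,3,5,1,3,0,0,0,4,2,2,1,1,4,2,2,0,0,6,2,1] -> 18 nonzero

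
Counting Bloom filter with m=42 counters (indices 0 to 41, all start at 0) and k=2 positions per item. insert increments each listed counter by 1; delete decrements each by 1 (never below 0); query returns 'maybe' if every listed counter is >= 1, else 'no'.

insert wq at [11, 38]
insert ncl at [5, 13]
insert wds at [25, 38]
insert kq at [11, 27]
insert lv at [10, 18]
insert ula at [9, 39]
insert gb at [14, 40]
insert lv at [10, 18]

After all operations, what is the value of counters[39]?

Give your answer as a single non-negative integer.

Answer: 1

Derivation:
Step 1: insert wq at [11, 38] -> counters=[0,0,0,0,0,0,0,0,0,0,0,1,0,0,0,0,0,0,0,0,0,0,0,0,0,0,0,0,0,0,0,0,0,0,0,0,0,0,1,0,0,0]
Step 2: insert ncl at [5, 13] -> counters=[0,0,0,0,0,1,0,0,0,0,0,1,0,1,0,0,0,0,0,0,0,0,0,0,0,0,0,0,0,0,0,0,0,0,0,0,0,0,1,0,0,0]
Step 3: insert wds at [25, 38] -> counters=[0,0,0,0,0,1,0,0,0,0,0,1,0,1,0,0,0,0,0,0,0,0,0,0,0,1,0,0,0,0,0,0,0,0,0,0,0,0,2,0,0,0]
Step 4: insert kq at [11, 27] -> counters=[0,0,0,0,0,1,0,0,0,0,0,2,0,1,0,0,0,0,0,0,0,0,0,0,0,1,0,1,0,0,0,0,0,0,0,0,0,0,2,0,0,0]
Step 5: insert lv at [10, 18] -> counters=[0,0,0,0,0,1,0,0,0,0,1,2,0,1,0,0,0,0,1,0,0,0,0,0,0,1,0,1,0,0,0,0,0,0,0,0,0,0,2,0,0,0]
Step 6: insert ula at [9, 39] -> counters=[0,0,0,0,0,1,0,0,0,1,1,2,0,1,0,0,0,0,1,0,0,0,0,0,0,1,0,1,0,0,0,0,0,0,0,0,0,0,2,1,0,0]
Step 7: insert gb at [14, 40] -> counters=[0,0,0,0,0,1,0,0,0,1,1,2,0,1,1,0,0,0,1,0,0,0,0,0,0,1,0,1,0,0,0,0,0,0,0,0,0,0,2,1,1,0]
Step 8: insert lv at [10, 18] -> counters=[0,0,0,0,0,1,0,0,0,1,2,2,0,1,1,0,0,0,2,0,0,0,0,0,0,1,0,1,0,0,0,0,0,0,0,0,0,0,2,1,1,0]
Final counters=[0,0,0,0,0,1,0,0,0,1,2,2,0,1,1,0,0,0,2,0,0,0,0,0,0,1,0,1,0,0,0,0,0,0,0,0,0,0,2,1,1,0] -> counters[39]=1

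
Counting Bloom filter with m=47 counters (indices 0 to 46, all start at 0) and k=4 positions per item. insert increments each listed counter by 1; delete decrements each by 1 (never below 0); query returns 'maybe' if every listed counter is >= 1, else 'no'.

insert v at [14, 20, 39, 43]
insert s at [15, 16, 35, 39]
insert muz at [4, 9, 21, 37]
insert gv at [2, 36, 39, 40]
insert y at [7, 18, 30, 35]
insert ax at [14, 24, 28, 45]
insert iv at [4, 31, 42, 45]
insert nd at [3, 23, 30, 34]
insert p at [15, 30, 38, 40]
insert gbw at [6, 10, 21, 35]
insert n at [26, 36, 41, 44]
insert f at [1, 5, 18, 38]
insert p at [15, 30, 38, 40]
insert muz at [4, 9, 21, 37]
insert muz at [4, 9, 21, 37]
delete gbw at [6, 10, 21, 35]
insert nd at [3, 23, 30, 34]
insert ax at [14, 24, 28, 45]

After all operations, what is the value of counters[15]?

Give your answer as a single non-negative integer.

Step 1: insert v at [14, 20, 39, 43] -> counters=[0,0,0,0,0,0,0,0,0,0,0,0,0,0,1,0,0,0,0,0,1,0,0,0,0,0,0,0,0,0,0,0,0,0,0,0,0,0,0,1,0,0,0,1,0,0,0]
Step 2: insert s at [15, 16, 35, 39] -> counters=[0,0,0,0,0,0,0,0,0,0,0,0,0,0,1,1,1,0,0,0,1,0,0,0,0,0,0,0,0,0,0,0,0,0,0,1,0,0,0,2,0,0,0,1,0,0,0]
Step 3: insert muz at [4, 9, 21, 37] -> counters=[0,0,0,0,1,0,0,0,0,1,0,0,0,0,1,1,1,0,0,0,1,1,0,0,0,0,0,0,0,0,0,0,0,0,0,1,0,1,0,2,0,0,0,1,0,0,0]
Step 4: insert gv at [2, 36, 39, 40] -> counters=[0,0,1,0,1,0,0,0,0,1,0,0,0,0,1,1,1,0,0,0,1,1,0,0,0,0,0,0,0,0,0,0,0,0,0,1,1,1,0,3,1,0,0,1,0,0,0]
Step 5: insert y at [7, 18, 30, 35] -> counters=[0,0,1,0,1,0,0,1,0,1,0,0,0,0,1,1,1,0,1,0,1,1,0,0,0,0,0,0,0,0,1,0,0,0,0,2,1,1,0,3,1,0,0,1,0,0,0]
Step 6: insert ax at [14, 24, 28, 45] -> counters=[0,0,1,0,1,0,0,1,0,1,0,0,0,0,2,1,1,0,1,0,1,1,0,0,1,0,0,0,1,0,1,0,0,0,0,2,1,1,0,3,1,0,0,1,0,1,0]
Step 7: insert iv at [4, 31, 42, 45] -> counters=[0,0,1,0,2,0,0,1,0,1,0,0,0,0,2,1,1,0,1,0,1,1,0,0,1,0,0,0,1,0,1,1,0,0,0,2,1,1,0,3,1,0,1,1,0,2,0]
Step 8: insert nd at [3, 23, 30, 34] -> counters=[0,0,1,1,2,0,0,1,0,1,0,0,0,0,2,1,1,0,1,0,1,1,0,1,1,0,0,0,1,0,2,1,0,0,1,2,1,1,0,3,1,0,1,1,0,2,0]
Step 9: insert p at [15, 30, 38, 40] -> counters=[0,0,1,1,2,0,0,1,0,1,0,0,0,0,2,2,1,0,1,0,1,1,0,1,1,0,0,0,1,0,3,1,0,0,1,2,1,1,1,3,2,0,1,1,0,2,0]
Step 10: insert gbw at [6, 10, 21, 35] -> counters=[0,0,1,1,2,0,1,1,0,1,1,0,0,0,2,2,1,0,1,0,1,2,0,1,1,0,0,0,1,0,3,1,0,0,1,3,1,1,1,3,2,0,1,1,0,2,0]
Step 11: insert n at [26, 36, 41, 44] -> counters=[0,0,1,1,2,0,1,1,0,1,1,0,0,0,2,2,1,0,1,0,1,2,0,1,1,0,1,0,1,0,3,1,0,0,1,3,2,1,1,3,2,1,1,1,1,2,0]
Step 12: insert f at [1, 5, 18, 38] -> counters=[0,1,1,1,2,1,1,1,0,1,1,0,0,0,2,2,1,0,2,0,1,2,0,1,1,0,1,0,1,0,3,1,0,0,1,3,2,1,2,3,2,1,1,1,1,2,0]
Step 13: insert p at [15, 30, 38, 40] -> counters=[0,1,1,1,2,1,1,1,0,1,1,0,0,0,2,3,1,0,2,0,1,2,0,1,1,0,1,0,1,0,4,1,0,0,1,3,2,1,3,3,3,1,1,1,1,2,0]
Step 14: insert muz at [4, 9, 21, 37] -> counters=[0,1,1,1,3,1,1,1,0,2,1,0,0,0,2,3,1,0,2,0,1,3,0,1,1,0,1,0,1,0,4,1,0,0,1,3,2,2,3,3,3,1,1,1,1,2,0]
Step 15: insert muz at [4, 9, 21, 37] -> counters=[0,1,1,1,4,1,1,1,0,3,1,0,0,0,2,3,1,0,2,0,1,4,0,1,1,0,1,0,1,0,4,1,0,0,1,3,2,3,3,3,3,1,1,1,1,2,0]
Step 16: delete gbw at [6, 10, 21, 35] -> counters=[0,1,1,1,4,1,0,1,0,3,0,0,0,0,2,3,1,0,2,0,1,3,0,1,1,0,1,0,1,0,4,1,0,0,1,2,2,3,3,3,3,1,1,1,1,2,0]
Step 17: insert nd at [3, 23, 30, 34] -> counters=[0,1,1,2,4,1,0,1,0,3,0,0,0,0,2,3,1,0,2,0,1,3,0,2,1,0,1,0,1,0,5,1,0,0,2,2,2,3,3,3,3,1,1,1,1,2,0]
Step 18: insert ax at [14, 24, 28, 45] -> counters=[0,1,1,2,4,1,0,1,0,3,0,0,0,0,3,3,1,0,2,0,1,3,0,2,2,0,1,0,2,0,5,1,0,0,2,2,2,3,3,3,3,1,1,1,1,3,0]
Final counters=[0,1,1,2,4,1,0,1,0,3,0,0,0,0,3,3,1,0,2,0,1,3,0,2,2,0,1,0,2,0,5,1,0,0,2,2,2,3,3,3,3,1,1,1,1,3,0] -> counters[15]=3

Answer: 3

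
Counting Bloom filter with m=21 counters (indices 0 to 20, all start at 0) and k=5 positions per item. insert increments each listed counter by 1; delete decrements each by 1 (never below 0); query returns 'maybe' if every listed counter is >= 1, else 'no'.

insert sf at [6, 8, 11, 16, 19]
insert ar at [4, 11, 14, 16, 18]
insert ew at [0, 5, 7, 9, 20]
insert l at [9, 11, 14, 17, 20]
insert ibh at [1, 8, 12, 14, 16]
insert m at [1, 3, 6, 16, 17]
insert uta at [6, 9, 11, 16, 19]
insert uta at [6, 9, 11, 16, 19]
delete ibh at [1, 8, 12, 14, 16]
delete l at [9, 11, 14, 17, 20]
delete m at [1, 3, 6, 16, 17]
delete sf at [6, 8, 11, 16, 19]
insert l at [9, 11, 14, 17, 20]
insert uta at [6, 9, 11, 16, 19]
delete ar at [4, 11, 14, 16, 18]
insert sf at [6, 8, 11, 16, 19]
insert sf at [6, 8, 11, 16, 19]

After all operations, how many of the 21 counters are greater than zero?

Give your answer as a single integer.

Step 1: insert sf at [6, 8, 11, 16, 19] -> counters=[0,0,0,0,0,0,1,0,1,0,0,1,0,0,0,0,1,0,0,1,0]
Step 2: insert ar at [4, 11, 14, 16, 18] -> counters=[0,0,0,0,1,0,1,0,1,0,0,2,0,0,1,0,2,0,1,1,0]
Step 3: insert ew at [0, 5, 7, 9, 20] -> counters=[1,0,0,0,1,1,1,1,1,1,0,2,0,0,1,0,2,0,1,1,1]
Step 4: insert l at [9, 11, 14, 17, 20] -> counters=[1,0,0,0,1,1,1,1,1,2,0,3,0,0,2,0,2,1,1,1,2]
Step 5: insert ibh at [1, 8, 12, 14, 16] -> counters=[1,1,0,0,1,1,1,1,2,2,0,3,1,0,3,0,3,1,1,1,2]
Step 6: insert m at [1, 3, 6, 16, 17] -> counters=[1,2,0,1,1,1,2,1,2,2,0,3,1,0,3,0,4,2,1,1,2]
Step 7: insert uta at [6, 9, 11, 16, 19] -> counters=[1,2,0,1,1,1,3,1,2,3,0,4,1,0,3,0,5,2,1,2,2]
Step 8: insert uta at [6, 9, 11, 16, 19] -> counters=[1,2,0,1,1,1,4,1,2,4,0,5,1,0,3,0,6,2,1,3,2]
Step 9: delete ibh at [1, 8, 12, 14, 16] -> counters=[1,1,0,1,1,1,4,1,1,4,0,5,0,0,2,0,5,2,1,3,2]
Step 10: delete l at [9, 11, 14, 17, 20] -> counters=[1,1,0,1,1,1,4,1,1,3,0,4,0,0,1,0,5,1,1,3,1]
Step 11: delete m at [1, 3, 6, 16, 17] -> counters=[1,0,0,0,1,1,3,1,1,3,0,4,0,0,1,0,4,0,1,3,1]
Step 12: delete sf at [6, 8, 11, 16, 19] -> counters=[1,0,0,0,1,1,2,1,0,3,0,3,0,0,1,0,3,0,1,2,1]
Step 13: insert l at [9, 11, 14, 17, 20] -> counters=[1,0,0,0,1,1,2,1,0,4,0,4,0,0,2,0,3,1,1,2,2]
Step 14: insert uta at [6, 9, 11, 16, 19] -> counters=[1,0,0,0,1,1,3,1,0,5,0,5,0,0,2,0,4,1,1,3,2]
Step 15: delete ar at [4, 11, 14, 16, 18] -> counters=[1,0,0,0,0,1,3,1,0,5,0,4,0,0,1,0,3,1,0,3,2]
Step 16: insert sf at [6, 8, 11, 16, 19] -> counters=[1,0,0,0,0,1,4,1,1,5,0,5,0,0,1,0,4,1,0,4,2]
Step 17: insert sf at [6, 8, 11, 16, 19] -> counters=[1,0,0,0,0,1,5,1,2,5,0,6,0,0,1,0,5,1,0,5,2]
Final counters=[1,0,0,0,0,1,5,1,2,5,0,6,0,0,1,0,5,1,0,5,2] -> 12 nonzero

Answer: 12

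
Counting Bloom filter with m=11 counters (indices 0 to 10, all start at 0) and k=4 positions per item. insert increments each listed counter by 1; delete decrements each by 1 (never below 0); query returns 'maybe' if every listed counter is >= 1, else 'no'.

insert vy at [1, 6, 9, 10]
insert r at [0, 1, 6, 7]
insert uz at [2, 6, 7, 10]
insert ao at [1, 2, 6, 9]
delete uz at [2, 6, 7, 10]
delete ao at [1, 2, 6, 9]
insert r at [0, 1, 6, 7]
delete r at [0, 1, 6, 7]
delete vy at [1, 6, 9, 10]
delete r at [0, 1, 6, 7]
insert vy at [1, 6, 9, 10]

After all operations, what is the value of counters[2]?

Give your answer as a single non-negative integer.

Answer: 0

Derivation:
Step 1: insert vy at [1, 6, 9, 10] -> counters=[0,1,0,0,0,0,1,0,0,1,1]
Step 2: insert r at [0, 1, 6, 7] -> counters=[1,2,0,0,0,0,2,1,0,1,1]
Step 3: insert uz at [2, 6, 7, 10] -> counters=[1,2,1,0,0,0,3,2,0,1,2]
Step 4: insert ao at [1, 2, 6, 9] -> counters=[1,3,2,0,0,0,4,2,0,2,2]
Step 5: delete uz at [2, 6, 7, 10] -> counters=[1,3,1,0,0,0,3,1,0,2,1]
Step 6: delete ao at [1, 2, 6, 9] -> counters=[1,2,0,0,0,0,2,1,0,1,1]
Step 7: insert r at [0, 1, 6, 7] -> counters=[2,3,0,0,0,0,3,2,0,1,1]
Step 8: delete r at [0, 1, 6, 7] -> counters=[1,2,0,0,0,0,2,1,0,1,1]
Step 9: delete vy at [1, 6, 9, 10] -> counters=[1,1,0,0,0,0,1,1,0,0,0]
Step 10: delete r at [0, 1, 6, 7] -> counters=[0,0,0,0,0,0,0,0,0,0,0]
Step 11: insert vy at [1, 6, 9, 10] -> counters=[0,1,0,0,0,0,1,0,0,1,1]
Final counters=[0,1,0,0,0,0,1,0,0,1,1] -> counters[2]=0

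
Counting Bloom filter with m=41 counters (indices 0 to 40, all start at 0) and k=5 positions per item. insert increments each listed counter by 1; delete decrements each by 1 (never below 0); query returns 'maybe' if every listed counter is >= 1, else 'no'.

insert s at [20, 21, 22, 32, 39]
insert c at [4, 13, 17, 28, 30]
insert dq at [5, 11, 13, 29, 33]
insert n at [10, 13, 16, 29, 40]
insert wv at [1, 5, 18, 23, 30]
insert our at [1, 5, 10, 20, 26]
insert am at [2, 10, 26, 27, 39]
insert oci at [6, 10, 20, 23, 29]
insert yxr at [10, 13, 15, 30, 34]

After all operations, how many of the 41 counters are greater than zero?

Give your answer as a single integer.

Step 1: insert s at [20, 21, 22, 32, 39] -> counters=[0,0,0,0,0,0,0,0,0,0,0,0,0,0,0,0,0,0,0,0,1,1,1,0,0,0,0,0,0,0,0,0,1,0,0,0,0,0,0,1,0]
Step 2: insert c at [4, 13, 17, 28, 30] -> counters=[0,0,0,0,1,0,0,0,0,0,0,0,0,1,0,0,0,1,0,0,1,1,1,0,0,0,0,0,1,0,1,0,1,0,0,0,0,0,0,1,0]
Step 3: insert dq at [5, 11, 13, 29, 33] -> counters=[0,0,0,0,1,1,0,0,0,0,0,1,0,2,0,0,0,1,0,0,1,1,1,0,0,0,0,0,1,1,1,0,1,1,0,0,0,0,0,1,0]
Step 4: insert n at [10, 13, 16, 29, 40] -> counters=[0,0,0,0,1,1,0,0,0,0,1,1,0,3,0,0,1,1,0,0,1,1,1,0,0,0,0,0,1,2,1,0,1,1,0,0,0,0,0,1,1]
Step 5: insert wv at [1, 5, 18, 23, 30] -> counters=[0,1,0,0,1,2,0,0,0,0,1,1,0,3,0,0,1,1,1,0,1,1,1,1,0,0,0,0,1,2,2,0,1,1,0,0,0,0,0,1,1]
Step 6: insert our at [1, 5, 10, 20, 26] -> counters=[0,2,0,0,1,3,0,0,0,0,2,1,0,3,0,0,1,1,1,0,2,1,1,1,0,0,1,0,1,2,2,0,1,1,0,0,0,0,0,1,1]
Step 7: insert am at [2, 10, 26, 27, 39] -> counters=[0,2,1,0,1,3,0,0,0,0,3,1,0,3,0,0,1,1,1,0,2,1,1,1,0,0,2,1,1,2,2,0,1,1,0,0,0,0,0,2,1]
Step 8: insert oci at [6, 10, 20, 23, 29] -> counters=[0,2,1,0,1,3,1,0,0,0,4,1,0,3,0,0,1,1,1,0,3,1,1,2,0,0,2,1,1,3,2,0,1,1,0,0,0,0,0,2,1]
Step 9: insert yxr at [10, 13, 15, 30, 34] -> counters=[0,2,1,0,1,3,1,0,0,0,5,1,0,4,0,1,1,1,1,0,3,1,1,2,0,0,2,1,1,3,3,0,1,1,1,0,0,0,0,2,1]
Final counters=[0,2,1,0,1,3,1,0,0,0,5,1,0,4,0,1,1,1,1,0,3,1,1,2,0,0,2,1,1,3,3,0,1,1,1,0,0,0,0,2,1] -> 26 nonzero

Answer: 26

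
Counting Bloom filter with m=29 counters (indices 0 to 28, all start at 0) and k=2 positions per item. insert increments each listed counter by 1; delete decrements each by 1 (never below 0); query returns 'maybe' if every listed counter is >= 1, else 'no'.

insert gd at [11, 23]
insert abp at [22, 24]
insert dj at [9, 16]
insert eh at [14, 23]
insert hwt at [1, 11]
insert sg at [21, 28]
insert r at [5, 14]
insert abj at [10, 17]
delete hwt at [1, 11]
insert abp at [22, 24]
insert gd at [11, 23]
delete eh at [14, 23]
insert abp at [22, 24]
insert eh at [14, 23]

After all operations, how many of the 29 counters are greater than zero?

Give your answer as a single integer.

Answer: 12

Derivation:
Step 1: insert gd at [11, 23] -> counters=[0,0,0,0,0,0,0,0,0,0,0,1,0,0,0,0,0,0,0,0,0,0,0,1,0,0,0,0,0]
Step 2: insert abp at [22, 24] -> counters=[0,0,0,0,0,0,0,0,0,0,0,1,0,0,0,0,0,0,0,0,0,0,1,1,1,0,0,0,0]
Step 3: insert dj at [9, 16] -> counters=[0,0,0,0,0,0,0,0,0,1,0,1,0,0,0,0,1,0,0,0,0,0,1,1,1,0,0,0,0]
Step 4: insert eh at [14, 23] -> counters=[0,0,0,0,0,0,0,0,0,1,0,1,0,0,1,0,1,0,0,0,0,0,1,2,1,0,0,0,0]
Step 5: insert hwt at [1, 11] -> counters=[0,1,0,0,0,0,0,0,0,1,0,2,0,0,1,0,1,0,0,0,0,0,1,2,1,0,0,0,0]
Step 6: insert sg at [21, 28] -> counters=[0,1,0,0,0,0,0,0,0,1,0,2,0,0,1,0,1,0,0,0,0,1,1,2,1,0,0,0,1]
Step 7: insert r at [5, 14] -> counters=[0,1,0,0,0,1,0,0,0,1,0,2,0,0,2,0,1,0,0,0,0,1,1,2,1,0,0,0,1]
Step 8: insert abj at [10, 17] -> counters=[0,1,0,0,0,1,0,0,0,1,1,2,0,0,2,0,1,1,0,0,0,1,1,2,1,0,0,0,1]
Step 9: delete hwt at [1, 11] -> counters=[0,0,0,0,0,1,0,0,0,1,1,1,0,0,2,0,1,1,0,0,0,1,1,2,1,0,0,0,1]
Step 10: insert abp at [22, 24] -> counters=[0,0,0,0,0,1,0,0,0,1,1,1,0,0,2,0,1,1,0,0,0,1,2,2,2,0,0,0,1]
Step 11: insert gd at [11, 23] -> counters=[0,0,0,0,0,1,0,0,0,1,1,2,0,0,2,0,1,1,0,0,0,1,2,3,2,0,0,0,1]
Step 12: delete eh at [14, 23] -> counters=[0,0,0,0,0,1,0,0,0,1,1,2,0,0,1,0,1,1,0,0,0,1,2,2,2,0,0,0,1]
Step 13: insert abp at [22, 24] -> counters=[0,0,0,0,0,1,0,0,0,1,1,2,0,0,1,0,1,1,0,0,0,1,3,2,3,0,0,0,1]
Step 14: insert eh at [14, 23] -> counters=[0,0,0,0,0,1,0,0,0,1,1,2,0,0,2,0,1,1,0,0,0,1,3,3,3,0,0,0,1]
Final counters=[0,0,0,0,0,1,0,0,0,1,1,2,0,0,2,0,1,1,0,0,0,1,3,3,3,0,0,0,1] -> 12 nonzero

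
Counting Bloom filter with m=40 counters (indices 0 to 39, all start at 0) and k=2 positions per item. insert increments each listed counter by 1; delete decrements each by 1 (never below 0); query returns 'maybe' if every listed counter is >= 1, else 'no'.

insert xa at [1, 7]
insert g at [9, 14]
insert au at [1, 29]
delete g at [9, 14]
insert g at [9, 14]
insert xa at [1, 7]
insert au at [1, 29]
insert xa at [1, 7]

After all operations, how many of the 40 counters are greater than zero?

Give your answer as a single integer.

Step 1: insert xa at [1, 7] -> counters=[0,1,0,0,0,0,0,1,0,0,0,0,0,0,0,0,0,0,0,0,0,0,0,0,0,0,0,0,0,0,0,0,0,0,0,0,0,0,0,0]
Step 2: insert g at [9, 14] -> counters=[0,1,0,0,0,0,0,1,0,1,0,0,0,0,1,0,0,0,0,0,0,0,0,0,0,0,0,0,0,0,0,0,0,0,0,0,0,0,0,0]
Step 3: insert au at [1, 29] -> counters=[0,2,0,0,0,0,0,1,0,1,0,0,0,0,1,0,0,0,0,0,0,0,0,0,0,0,0,0,0,1,0,0,0,0,0,0,0,0,0,0]
Step 4: delete g at [9, 14] -> counters=[0,2,0,0,0,0,0,1,0,0,0,0,0,0,0,0,0,0,0,0,0,0,0,0,0,0,0,0,0,1,0,0,0,0,0,0,0,0,0,0]
Step 5: insert g at [9, 14] -> counters=[0,2,0,0,0,0,0,1,0,1,0,0,0,0,1,0,0,0,0,0,0,0,0,0,0,0,0,0,0,1,0,0,0,0,0,0,0,0,0,0]
Step 6: insert xa at [1, 7] -> counters=[0,3,0,0,0,0,0,2,0,1,0,0,0,0,1,0,0,0,0,0,0,0,0,0,0,0,0,0,0,1,0,0,0,0,0,0,0,0,0,0]
Step 7: insert au at [1, 29] -> counters=[0,4,0,0,0,0,0,2,0,1,0,0,0,0,1,0,0,0,0,0,0,0,0,0,0,0,0,0,0,2,0,0,0,0,0,0,0,0,0,0]
Step 8: insert xa at [1, 7] -> counters=[0,5,0,0,0,0,0,3,0,1,0,0,0,0,1,0,0,0,0,0,0,0,0,0,0,0,0,0,0,2,0,0,0,0,0,0,0,0,0,0]
Final counters=[0,5,0,0,0,0,0,3,0,1,0,0,0,0,1,0,0,0,0,0,0,0,0,0,0,0,0,0,0,2,0,0,0,0,0,0,0,0,0,0] -> 5 nonzero

Answer: 5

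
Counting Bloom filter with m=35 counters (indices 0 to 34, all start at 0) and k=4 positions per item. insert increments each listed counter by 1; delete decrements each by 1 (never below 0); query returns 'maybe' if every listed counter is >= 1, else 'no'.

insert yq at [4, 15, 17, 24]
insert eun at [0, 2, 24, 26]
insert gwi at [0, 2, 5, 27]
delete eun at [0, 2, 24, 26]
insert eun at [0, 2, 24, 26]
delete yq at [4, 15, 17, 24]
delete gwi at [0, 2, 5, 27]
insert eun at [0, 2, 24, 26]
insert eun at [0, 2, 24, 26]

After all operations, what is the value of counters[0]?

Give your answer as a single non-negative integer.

Answer: 3

Derivation:
Step 1: insert yq at [4, 15, 17, 24] -> counters=[0,0,0,0,1,0,0,0,0,0,0,0,0,0,0,1,0,1,0,0,0,0,0,0,1,0,0,0,0,0,0,0,0,0,0]
Step 2: insert eun at [0, 2, 24, 26] -> counters=[1,0,1,0,1,0,0,0,0,0,0,0,0,0,0,1,0,1,0,0,0,0,0,0,2,0,1,0,0,0,0,0,0,0,0]
Step 3: insert gwi at [0, 2, 5, 27] -> counters=[2,0,2,0,1,1,0,0,0,0,0,0,0,0,0,1,0,1,0,0,0,0,0,0,2,0,1,1,0,0,0,0,0,0,0]
Step 4: delete eun at [0, 2, 24, 26] -> counters=[1,0,1,0,1,1,0,0,0,0,0,0,0,0,0,1,0,1,0,0,0,0,0,0,1,0,0,1,0,0,0,0,0,0,0]
Step 5: insert eun at [0, 2, 24, 26] -> counters=[2,0,2,0,1,1,0,0,0,0,0,0,0,0,0,1,0,1,0,0,0,0,0,0,2,0,1,1,0,0,0,0,0,0,0]
Step 6: delete yq at [4, 15, 17, 24] -> counters=[2,0,2,0,0,1,0,0,0,0,0,0,0,0,0,0,0,0,0,0,0,0,0,0,1,0,1,1,0,0,0,0,0,0,0]
Step 7: delete gwi at [0, 2, 5, 27] -> counters=[1,0,1,0,0,0,0,0,0,0,0,0,0,0,0,0,0,0,0,0,0,0,0,0,1,0,1,0,0,0,0,0,0,0,0]
Step 8: insert eun at [0, 2, 24, 26] -> counters=[2,0,2,0,0,0,0,0,0,0,0,0,0,0,0,0,0,0,0,0,0,0,0,0,2,0,2,0,0,0,0,0,0,0,0]
Step 9: insert eun at [0, 2, 24, 26] -> counters=[3,0,3,0,0,0,0,0,0,0,0,0,0,0,0,0,0,0,0,0,0,0,0,0,3,0,3,0,0,0,0,0,0,0,0]
Final counters=[3,0,3,0,0,0,0,0,0,0,0,0,0,0,0,0,0,0,0,0,0,0,0,0,3,0,3,0,0,0,0,0,0,0,0] -> counters[0]=3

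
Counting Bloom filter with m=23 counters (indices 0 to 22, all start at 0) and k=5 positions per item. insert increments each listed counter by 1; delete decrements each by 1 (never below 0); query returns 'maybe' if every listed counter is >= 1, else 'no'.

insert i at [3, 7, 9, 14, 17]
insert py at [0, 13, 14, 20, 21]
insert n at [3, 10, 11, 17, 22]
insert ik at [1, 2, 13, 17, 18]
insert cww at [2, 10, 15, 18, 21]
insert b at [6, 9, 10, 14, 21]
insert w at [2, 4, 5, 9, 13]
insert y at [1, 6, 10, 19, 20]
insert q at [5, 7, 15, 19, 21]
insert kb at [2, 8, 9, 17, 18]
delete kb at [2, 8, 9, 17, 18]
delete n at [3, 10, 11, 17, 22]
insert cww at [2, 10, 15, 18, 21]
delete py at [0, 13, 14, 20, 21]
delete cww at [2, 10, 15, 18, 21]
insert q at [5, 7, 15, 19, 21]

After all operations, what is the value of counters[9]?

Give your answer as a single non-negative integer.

Step 1: insert i at [3, 7, 9, 14, 17] -> counters=[0,0,0,1,0,0,0,1,0,1,0,0,0,0,1,0,0,1,0,0,0,0,0]
Step 2: insert py at [0, 13, 14, 20, 21] -> counters=[1,0,0,1,0,0,0,1,0,1,0,0,0,1,2,0,0,1,0,0,1,1,0]
Step 3: insert n at [3, 10, 11, 17, 22] -> counters=[1,0,0,2,0,0,0,1,0,1,1,1,0,1,2,0,0,2,0,0,1,1,1]
Step 4: insert ik at [1, 2, 13, 17, 18] -> counters=[1,1,1,2,0,0,0,1,0,1,1,1,0,2,2,0,0,3,1,0,1,1,1]
Step 5: insert cww at [2, 10, 15, 18, 21] -> counters=[1,1,2,2,0,0,0,1,0,1,2,1,0,2,2,1,0,3,2,0,1,2,1]
Step 6: insert b at [6, 9, 10, 14, 21] -> counters=[1,1,2,2,0,0,1,1,0,2,3,1,0,2,3,1,0,3,2,0,1,3,1]
Step 7: insert w at [2, 4, 5, 9, 13] -> counters=[1,1,3,2,1,1,1,1,0,3,3,1,0,3,3,1,0,3,2,0,1,3,1]
Step 8: insert y at [1, 6, 10, 19, 20] -> counters=[1,2,3,2,1,1,2,1,0,3,4,1,0,3,3,1,0,3,2,1,2,3,1]
Step 9: insert q at [5, 7, 15, 19, 21] -> counters=[1,2,3,2,1,2,2,2,0,3,4,1,0,3,3,2,0,3,2,2,2,4,1]
Step 10: insert kb at [2, 8, 9, 17, 18] -> counters=[1,2,4,2,1,2,2,2,1,4,4,1,0,3,3,2,0,4,3,2,2,4,1]
Step 11: delete kb at [2, 8, 9, 17, 18] -> counters=[1,2,3,2,1,2,2,2,0,3,4,1,0,3,3,2,0,3,2,2,2,4,1]
Step 12: delete n at [3, 10, 11, 17, 22] -> counters=[1,2,3,1,1,2,2,2,0,3,3,0,0,3,3,2,0,2,2,2,2,4,0]
Step 13: insert cww at [2, 10, 15, 18, 21] -> counters=[1,2,4,1,1,2,2,2,0,3,4,0,0,3,3,3,0,2,3,2,2,5,0]
Step 14: delete py at [0, 13, 14, 20, 21] -> counters=[0,2,4,1,1,2,2,2,0,3,4,0,0,2,2,3,0,2,3,2,1,4,0]
Step 15: delete cww at [2, 10, 15, 18, 21] -> counters=[0,2,3,1,1,2,2,2,0,3,3,0,0,2,2,2,0,2,2,2,1,3,0]
Step 16: insert q at [5, 7, 15, 19, 21] -> counters=[0,2,3,1,1,3,2,3,0,3,3,0,0,2,2,3,0,2,2,3,1,4,0]
Final counters=[0,2,3,1,1,3,2,3,0,3,3,0,0,2,2,3,0,2,2,3,1,4,0] -> counters[9]=3

Answer: 3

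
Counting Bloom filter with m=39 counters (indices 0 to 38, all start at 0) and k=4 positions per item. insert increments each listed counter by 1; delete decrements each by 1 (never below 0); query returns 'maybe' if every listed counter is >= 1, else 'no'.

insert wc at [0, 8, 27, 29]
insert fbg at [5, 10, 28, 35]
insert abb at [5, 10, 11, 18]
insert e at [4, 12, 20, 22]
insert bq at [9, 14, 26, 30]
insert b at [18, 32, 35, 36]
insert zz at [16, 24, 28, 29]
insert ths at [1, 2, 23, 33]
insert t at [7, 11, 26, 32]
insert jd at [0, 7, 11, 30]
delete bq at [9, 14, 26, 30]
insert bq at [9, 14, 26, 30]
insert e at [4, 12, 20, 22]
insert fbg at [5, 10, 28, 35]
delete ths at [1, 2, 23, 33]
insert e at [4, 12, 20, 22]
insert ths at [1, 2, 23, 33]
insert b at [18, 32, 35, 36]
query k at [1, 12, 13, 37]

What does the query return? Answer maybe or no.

Step 1: insert wc at [0, 8, 27, 29] -> counters=[1,0,0,0,0,0,0,0,1,0,0,0,0,0,0,0,0,0,0,0,0,0,0,0,0,0,0,1,0,1,0,0,0,0,0,0,0,0,0]
Step 2: insert fbg at [5, 10, 28, 35] -> counters=[1,0,0,0,0,1,0,0,1,0,1,0,0,0,0,0,0,0,0,0,0,0,0,0,0,0,0,1,1,1,0,0,0,0,0,1,0,0,0]
Step 3: insert abb at [5, 10, 11, 18] -> counters=[1,0,0,0,0,2,0,0,1,0,2,1,0,0,0,0,0,0,1,0,0,0,0,0,0,0,0,1,1,1,0,0,0,0,0,1,0,0,0]
Step 4: insert e at [4, 12, 20, 22] -> counters=[1,0,0,0,1,2,0,0,1,0,2,1,1,0,0,0,0,0,1,0,1,0,1,0,0,0,0,1,1,1,0,0,0,0,0,1,0,0,0]
Step 5: insert bq at [9, 14, 26, 30] -> counters=[1,0,0,0,1,2,0,0,1,1,2,1,1,0,1,0,0,0,1,0,1,0,1,0,0,0,1,1,1,1,1,0,0,0,0,1,0,0,0]
Step 6: insert b at [18, 32, 35, 36] -> counters=[1,0,0,0,1,2,0,0,1,1,2,1,1,0,1,0,0,0,2,0,1,0,1,0,0,0,1,1,1,1,1,0,1,0,0,2,1,0,0]
Step 7: insert zz at [16, 24, 28, 29] -> counters=[1,0,0,0,1,2,0,0,1,1,2,1,1,0,1,0,1,0,2,0,1,0,1,0,1,0,1,1,2,2,1,0,1,0,0,2,1,0,0]
Step 8: insert ths at [1, 2, 23, 33] -> counters=[1,1,1,0,1,2,0,0,1,1,2,1,1,0,1,0,1,0,2,0,1,0,1,1,1,0,1,1,2,2,1,0,1,1,0,2,1,0,0]
Step 9: insert t at [7, 11, 26, 32] -> counters=[1,1,1,0,1,2,0,1,1,1,2,2,1,0,1,0,1,0,2,0,1,0,1,1,1,0,2,1,2,2,1,0,2,1,0,2,1,0,0]
Step 10: insert jd at [0, 7, 11, 30] -> counters=[2,1,1,0,1,2,0,2,1,1,2,3,1,0,1,0,1,0,2,0,1,0,1,1,1,0,2,1,2,2,2,0,2,1,0,2,1,0,0]
Step 11: delete bq at [9, 14, 26, 30] -> counters=[2,1,1,0,1,2,0,2,1,0,2,3,1,0,0,0,1,0,2,0,1,0,1,1,1,0,1,1,2,2,1,0,2,1,0,2,1,0,0]
Step 12: insert bq at [9, 14, 26, 30] -> counters=[2,1,1,0,1,2,0,2,1,1,2,3,1,0,1,0,1,0,2,0,1,0,1,1,1,0,2,1,2,2,2,0,2,1,0,2,1,0,0]
Step 13: insert e at [4, 12, 20, 22] -> counters=[2,1,1,0,2,2,0,2,1,1,2,3,2,0,1,0,1,0,2,0,2,0,2,1,1,0,2,1,2,2,2,0,2,1,0,2,1,0,0]
Step 14: insert fbg at [5, 10, 28, 35] -> counters=[2,1,1,0,2,3,0,2,1,1,3,3,2,0,1,0,1,0,2,0,2,0,2,1,1,0,2,1,3,2,2,0,2,1,0,3,1,0,0]
Step 15: delete ths at [1, 2, 23, 33] -> counters=[2,0,0,0,2,3,0,2,1,1,3,3,2,0,1,0,1,0,2,0,2,0,2,0,1,0,2,1,3,2,2,0,2,0,0,3,1,0,0]
Step 16: insert e at [4, 12, 20, 22] -> counters=[2,0,0,0,3,3,0,2,1,1,3,3,3,0,1,0,1,0,2,0,3,0,3,0,1,0,2,1,3,2,2,0,2,0,0,3,1,0,0]
Step 17: insert ths at [1, 2, 23, 33] -> counters=[2,1,1,0,3,3,0,2,1,1,3,3,3,0,1,0,1,0,2,0,3,0,3,1,1,0,2,1,3,2,2,0,2,1,0,3,1,0,0]
Step 18: insert b at [18, 32, 35, 36] -> counters=[2,1,1,0,3,3,0,2,1,1,3,3,3,0,1,0,1,0,3,0,3,0,3,1,1,0,2,1,3,2,2,0,3,1,0,4,2,0,0]
Query k: check counters[1]=1 counters[12]=3 counters[13]=0 counters[37]=0 -> no

Answer: no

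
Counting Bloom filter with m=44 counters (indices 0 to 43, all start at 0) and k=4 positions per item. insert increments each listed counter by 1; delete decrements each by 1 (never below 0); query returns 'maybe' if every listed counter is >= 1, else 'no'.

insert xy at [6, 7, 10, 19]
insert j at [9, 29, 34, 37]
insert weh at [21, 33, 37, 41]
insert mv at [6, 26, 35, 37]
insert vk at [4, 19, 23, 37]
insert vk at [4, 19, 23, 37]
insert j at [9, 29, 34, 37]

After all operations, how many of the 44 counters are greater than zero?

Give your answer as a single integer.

Answer: 15

Derivation:
Step 1: insert xy at [6, 7, 10, 19] -> counters=[0,0,0,0,0,0,1,1,0,0,1,0,0,0,0,0,0,0,0,1,0,0,0,0,0,0,0,0,0,0,0,0,0,0,0,0,0,0,0,0,0,0,0,0]
Step 2: insert j at [9, 29, 34, 37] -> counters=[0,0,0,0,0,0,1,1,0,1,1,0,0,0,0,0,0,0,0,1,0,0,0,0,0,0,0,0,0,1,0,0,0,0,1,0,0,1,0,0,0,0,0,0]
Step 3: insert weh at [21, 33, 37, 41] -> counters=[0,0,0,0,0,0,1,1,0,1,1,0,0,0,0,0,0,0,0,1,0,1,0,0,0,0,0,0,0,1,0,0,0,1,1,0,0,2,0,0,0,1,0,0]
Step 4: insert mv at [6, 26, 35, 37] -> counters=[0,0,0,0,0,0,2,1,0,1,1,0,0,0,0,0,0,0,0,1,0,1,0,0,0,0,1,0,0,1,0,0,0,1,1,1,0,3,0,0,0,1,0,0]
Step 5: insert vk at [4, 19, 23, 37] -> counters=[0,0,0,0,1,0,2,1,0,1,1,0,0,0,0,0,0,0,0,2,0,1,0,1,0,0,1,0,0,1,0,0,0,1,1,1,0,4,0,0,0,1,0,0]
Step 6: insert vk at [4, 19, 23, 37] -> counters=[0,0,0,0,2,0,2,1,0,1,1,0,0,0,0,0,0,0,0,3,0,1,0,2,0,0,1,0,0,1,0,0,0,1,1,1,0,5,0,0,0,1,0,0]
Step 7: insert j at [9, 29, 34, 37] -> counters=[0,0,0,0,2,0,2,1,0,2,1,0,0,0,0,0,0,0,0,3,0,1,0,2,0,0,1,0,0,2,0,0,0,1,2,1,0,6,0,0,0,1,0,0]
Final counters=[0,0,0,0,2,0,2,1,0,2,1,0,0,0,0,0,0,0,0,3,0,1,0,2,0,0,1,0,0,2,0,0,0,1,2,1,0,6,0,0,0,1,0,0] -> 15 nonzero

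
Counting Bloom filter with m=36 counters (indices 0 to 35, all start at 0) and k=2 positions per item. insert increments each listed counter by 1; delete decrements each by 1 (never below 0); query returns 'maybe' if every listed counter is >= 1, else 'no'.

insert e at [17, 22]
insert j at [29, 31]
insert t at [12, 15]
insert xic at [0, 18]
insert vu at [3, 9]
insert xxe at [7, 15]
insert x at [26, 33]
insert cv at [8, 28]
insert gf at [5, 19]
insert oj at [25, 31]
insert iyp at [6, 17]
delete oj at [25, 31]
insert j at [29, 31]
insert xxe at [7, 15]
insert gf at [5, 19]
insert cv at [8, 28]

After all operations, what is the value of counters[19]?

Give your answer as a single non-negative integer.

Answer: 2

Derivation:
Step 1: insert e at [17, 22] -> counters=[0,0,0,0,0,0,0,0,0,0,0,0,0,0,0,0,0,1,0,0,0,0,1,0,0,0,0,0,0,0,0,0,0,0,0,0]
Step 2: insert j at [29, 31] -> counters=[0,0,0,0,0,0,0,0,0,0,0,0,0,0,0,0,0,1,0,0,0,0,1,0,0,0,0,0,0,1,0,1,0,0,0,0]
Step 3: insert t at [12, 15] -> counters=[0,0,0,0,0,0,0,0,0,0,0,0,1,0,0,1,0,1,0,0,0,0,1,0,0,0,0,0,0,1,0,1,0,0,0,0]
Step 4: insert xic at [0, 18] -> counters=[1,0,0,0,0,0,0,0,0,0,0,0,1,0,0,1,0,1,1,0,0,0,1,0,0,0,0,0,0,1,0,1,0,0,0,0]
Step 5: insert vu at [3, 9] -> counters=[1,0,0,1,0,0,0,0,0,1,0,0,1,0,0,1,0,1,1,0,0,0,1,0,0,0,0,0,0,1,0,1,0,0,0,0]
Step 6: insert xxe at [7, 15] -> counters=[1,0,0,1,0,0,0,1,0,1,0,0,1,0,0,2,0,1,1,0,0,0,1,0,0,0,0,0,0,1,0,1,0,0,0,0]
Step 7: insert x at [26, 33] -> counters=[1,0,0,1,0,0,0,1,0,1,0,0,1,0,0,2,0,1,1,0,0,0,1,0,0,0,1,0,0,1,0,1,0,1,0,0]
Step 8: insert cv at [8, 28] -> counters=[1,0,0,1,0,0,0,1,1,1,0,0,1,0,0,2,0,1,1,0,0,0,1,0,0,0,1,0,1,1,0,1,0,1,0,0]
Step 9: insert gf at [5, 19] -> counters=[1,0,0,1,0,1,0,1,1,1,0,0,1,0,0,2,0,1,1,1,0,0,1,0,0,0,1,0,1,1,0,1,0,1,0,0]
Step 10: insert oj at [25, 31] -> counters=[1,0,0,1,0,1,0,1,1,1,0,0,1,0,0,2,0,1,1,1,0,0,1,0,0,1,1,0,1,1,0,2,0,1,0,0]
Step 11: insert iyp at [6, 17] -> counters=[1,0,0,1,0,1,1,1,1,1,0,0,1,0,0,2,0,2,1,1,0,0,1,0,0,1,1,0,1,1,0,2,0,1,0,0]
Step 12: delete oj at [25, 31] -> counters=[1,0,0,1,0,1,1,1,1,1,0,0,1,0,0,2,0,2,1,1,0,0,1,0,0,0,1,0,1,1,0,1,0,1,0,0]
Step 13: insert j at [29, 31] -> counters=[1,0,0,1,0,1,1,1,1,1,0,0,1,0,0,2,0,2,1,1,0,0,1,0,0,0,1,0,1,2,0,2,0,1,0,0]
Step 14: insert xxe at [7, 15] -> counters=[1,0,0,1,0,1,1,2,1,1,0,0,1,0,0,3,0,2,1,1,0,0,1,0,0,0,1,0,1,2,0,2,0,1,0,0]
Step 15: insert gf at [5, 19] -> counters=[1,0,0,1,0,2,1,2,1,1,0,0,1,0,0,3,0,2,1,2,0,0,1,0,0,0,1,0,1,2,0,2,0,1,0,0]
Step 16: insert cv at [8, 28] -> counters=[1,0,0,1,0,2,1,2,2,1,0,0,1,0,0,3,0,2,1,2,0,0,1,0,0,0,1,0,2,2,0,2,0,1,0,0]
Final counters=[1,0,0,1,0,2,1,2,2,1,0,0,1,0,0,3,0,2,1,2,0,0,1,0,0,0,1,0,2,2,0,2,0,1,0,0] -> counters[19]=2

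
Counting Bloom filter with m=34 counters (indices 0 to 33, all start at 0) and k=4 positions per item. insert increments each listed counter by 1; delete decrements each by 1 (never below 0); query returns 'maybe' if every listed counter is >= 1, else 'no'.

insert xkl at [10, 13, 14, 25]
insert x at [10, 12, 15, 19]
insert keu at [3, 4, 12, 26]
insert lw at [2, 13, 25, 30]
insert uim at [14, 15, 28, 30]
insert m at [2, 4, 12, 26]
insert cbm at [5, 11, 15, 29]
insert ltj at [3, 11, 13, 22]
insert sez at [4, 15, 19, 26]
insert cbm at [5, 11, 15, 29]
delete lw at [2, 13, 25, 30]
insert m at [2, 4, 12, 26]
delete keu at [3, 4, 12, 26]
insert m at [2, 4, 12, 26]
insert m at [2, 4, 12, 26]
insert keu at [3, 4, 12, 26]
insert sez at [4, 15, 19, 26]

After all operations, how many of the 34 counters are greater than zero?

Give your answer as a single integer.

Answer: 17

Derivation:
Step 1: insert xkl at [10, 13, 14, 25] -> counters=[0,0,0,0,0,0,0,0,0,0,1,0,0,1,1,0,0,0,0,0,0,0,0,0,0,1,0,0,0,0,0,0,0,0]
Step 2: insert x at [10, 12, 15, 19] -> counters=[0,0,0,0,0,0,0,0,0,0,2,0,1,1,1,1,0,0,0,1,0,0,0,0,0,1,0,0,0,0,0,0,0,0]
Step 3: insert keu at [3, 4, 12, 26] -> counters=[0,0,0,1,1,0,0,0,0,0,2,0,2,1,1,1,0,0,0,1,0,0,0,0,0,1,1,0,0,0,0,0,0,0]
Step 4: insert lw at [2, 13, 25, 30] -> counters=[0,0,1,1,1,0,0,0,0,0,2,0,2,2,1,1,0,0,0,1,0,0,0,0,0,2,1,0,0,0,1,0,0,0]
Step 5: insert uim at [14, 15, 28, 30] -> counters=[0,0,1,1,1,0,0,0,0,0,2,0,2,2,2,2,0,0,0,1,0,0,0,0,0,2,1,0,1,0,2,0,0,0]
Step 6: insert m at [2, 4, 12, 26] -> counters=[0,0,2,1,2,0,0,0,0,0,2,0,3,2,2,2,0,0,0,1,0,0,0,0,0,2,2,0,1,0,2,0,0,0]
Step 7: insert cbm at [5, 11, 15, 29] -> counters=[0,0,2,1,2,1,0,0,0,0,2,1,3,2,2,3,0,0,0,1,0,0,0,0,0,2,2,0,1,1,2,0,0,0]
Step 8: insert ltj at [3, 11, 13, 22] -> counters=[0,0,2,2,2,1,0,0,0,0,2,2,3,3,2,3,0,0,0,1,0,0,1,0,0,2,2,0,1,1,2,0,0,0]
Step 9: insert sez at [4, 15, 19, 26] -> counters=[0,0,2,2,3,1,0,0,0,0,2,2,3,3,2,4,0,0,0,2,0,0,1,0,0,2,3,0,1,1,2,0,0,0]
Step 10: insert cbm at [5, 11, 15, 29] -> counters=[0,0,2,2,3,2,0,0,0,0,2,3,3,3,2,5,0,0,0,2,0,0,1,0,0,2,3,0,1,2,2,0,0,0]
Step 11: delete lw at [2, 13, 25, 30] -> counters=[0,0,1,2,3,2,0,0,0,0,2,3,3,2,2,5,0,0,0,2,0,0,1,0,0,1,3,0,1,2,1,0,0,0]
Step 12: insert m at [2, 4, 12, 26] -> counters=[0,0,2,2,4,2,0,0,0,0,2,3,4,2,2,5,0,0,0,2,0,0,1,0,0,1,4,0,1,2,1,0,0,0]
Step 13: delete keu at [3, 4, 12, 26] -> counters=[0,0,2,1,3,2,0,0,0,0,2,3,3,2,2,5,0,0,0,2,0,0,1,0,0,1,3,0,1,2,1,0,0,0]
Step 14: insert m at [2, 4, 12, 26] -> counters=[0,0,3,1,4,2,0,0,0,0,2,3,4,2,2,5,0,0,0,2,0,0,1,0,0,1,4,0,1,2,1,0,0,0]
Step 15: insert m at [2, 4, 12, 26] -> counters=[0,0,4,1,5,2,0,0,0,0,2,3,5,2,2,5,0,0,0,2,0,0,1,0,0,1,5,0,1,2,1,0,0,0]
Step 16: insert keu at [3, 4, 12, 26] -> counters=[0,0,4,2,6,2,0,0,0,0,2,3,6,2,2,5,0,0,0,2,0,0,1,0,0,1,6,0,1,2,1,0,0,0]
Step 17: insert sez at [4, 15, 19, 26] -> counters=[0,0,4,2,7,2,0,0,0,0,2,3,6,2,2,6,0,0,0,3,0,0,1,0,0,1,7,0,1,2,1,0,0,0]
Final counters=[0,0,4,2,7,2,0,0,0,0,2,3,6,2,2,6,0,0,0,3,0,0,1,0,0,1,7,0,1,2,1,0,0,0] -> 17 nonzero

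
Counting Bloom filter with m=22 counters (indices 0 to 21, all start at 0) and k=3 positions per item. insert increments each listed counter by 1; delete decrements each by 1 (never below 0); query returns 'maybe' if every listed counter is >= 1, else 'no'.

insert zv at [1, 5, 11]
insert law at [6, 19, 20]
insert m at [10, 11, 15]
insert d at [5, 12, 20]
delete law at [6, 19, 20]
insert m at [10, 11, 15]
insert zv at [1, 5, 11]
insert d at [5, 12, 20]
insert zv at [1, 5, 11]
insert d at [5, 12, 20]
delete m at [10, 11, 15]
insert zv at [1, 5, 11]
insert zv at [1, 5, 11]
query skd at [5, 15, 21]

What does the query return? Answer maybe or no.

Answer: no

Derivation:
Step 1: insert zv at [1, 5, 11] -> counters=[0,1,0,0,0,1,0,0,0,0,0,1,0,0,0,0,0,0,0,0,0,0]
Step 2: insert law at [6, 19, 20] -> counters=[0,1,0,0,0,1,1,0,0,0,0,1,0,0,0,0,0,0,0,1,1,0]
Step 3: insert m at [10, 11, 15] -> counters=[0,1,0,0,0,1,1,0,0,0,1,2,0,0,0,1,0,0,0,1,1,0]
Step 4: insert d at [5, 12, 20] -> counters=[0,1,0,0,0,2,1,0,0,0,1,2,1,0,0,1,0,0,0,1,2,0]
Step 5: delete law at [6, 19, 20] -> counters=[0,1,0,0,0,2,0,0,0,0,1,2,1,0,0,1,0,0,0,0,1,0]
Step 6: insert m at [10, 11, 15] -> counters=[0,1,0,0,0,2,0,0,0,0,2,3,1,0,0,2,0,0,0,0,1,0]
Step 7: insert zv at [1, 5, 11] -> counters=[0,2,0,0,0,3,0,0,0,0,2,4,1,0,0,2,0,0,0,0,1,0]
Step 8: insert d at [5, 12, 20] -> counters=[0,2,0,0,0,4,0,0,0,0,2,4,2,0,0,2,0,0,0,0,2,0]
Step 9: insert zv at [1, 5, 11] -> counters=[0,3,0,0,0,5,0,0,0,0,2,5,2,0,0,2,0,0,0,0,2,0]
Step 10: insert d at [5, 12, 20] -> counters=[0,3,0,0,0,6,0,0,0,0,2,5,3,0,0,2,0,0,0,0,3,0]
Step 11: delete m at [10, 11, 15] -> counters=[0,3,0,0,0,6,0,0,0,0,1,4,3,0,0,1,0,0,0,0,3,0]
Step 12: insert zv at [1, 5, 11] -> counters=[0,4,0,0,0,7,0,0,0,0,1,5,3,0,0,1,0,0,0,0,3,0]
Step 13: insert zv at [1, 5, 11] -> counters=[0,5,0,0,0,8,0,0,0,0,1,6,3,0,0,1,0,0,0,0,3,0]
Query skd: check counters[5]=8 counters[15]=1 counters[21]=0 -> no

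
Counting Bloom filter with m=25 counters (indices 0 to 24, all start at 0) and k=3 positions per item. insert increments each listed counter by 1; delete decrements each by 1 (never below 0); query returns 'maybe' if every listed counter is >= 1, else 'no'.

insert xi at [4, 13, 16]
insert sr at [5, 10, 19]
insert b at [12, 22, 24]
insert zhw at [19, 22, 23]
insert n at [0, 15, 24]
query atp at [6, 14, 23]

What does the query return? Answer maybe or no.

Answer: no

Derivation:
Step 1: insert xi at [4, 13, 16] -> counters=[0,0,0,0,1,0,0,0,0,0,0,0,0,1,0,0,1,0,0,0,0,0,0,0,0]
Step 2: insert sr at [5, 10, 19] -> counters=[0,0,0,0,1,1,0,0,0,0,1,0,0,1,0,0,1,0,0,1,0,0,0,0,0]
Step 3: insert b at [12, 22, 24] -> counters=[0,0,0,0,1,1,0,0,0,0,1,0,1,1,0,0,1,0,0,1,0,0,1,0,1]
Step 4: insert zhw at [19, 22, 23] -> counters=[0,0,0,0,1,1,0,0,0,0,1,0,1,1,0,0,1,0,0,2,0,0,2,1,1]
Step 5: insert n at [0, 15, 24] -> counters=[1,0,0,0,1,1,0,0,0,0,1,0,1,1,0,1,1,0,0,2,0,0,2,1,2]
Query atp: check counters[6]=0 counters[14]=0 counters[23]=1 -> no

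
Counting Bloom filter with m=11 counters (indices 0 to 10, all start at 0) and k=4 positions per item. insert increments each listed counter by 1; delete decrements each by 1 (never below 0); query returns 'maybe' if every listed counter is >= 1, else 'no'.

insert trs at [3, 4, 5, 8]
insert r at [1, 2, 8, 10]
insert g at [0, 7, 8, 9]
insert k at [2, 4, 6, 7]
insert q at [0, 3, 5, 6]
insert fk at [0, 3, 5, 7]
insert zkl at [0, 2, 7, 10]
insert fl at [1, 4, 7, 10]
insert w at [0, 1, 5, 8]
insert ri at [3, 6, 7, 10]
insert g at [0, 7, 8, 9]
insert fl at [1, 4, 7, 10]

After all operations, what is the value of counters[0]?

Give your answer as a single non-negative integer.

Step 1: insert trs at [3, 4, 5, 8] -> counters=[0,0,0,1,1,1,0,0,1,0,0]
Step 2: insert r at [1, 2, 8, 10] -> counters=[0,1,1,1,1,1,0,0,2,0,1]
Step 3: insert g at [0, 7, 8, 9] -> counters=[1,1,1,1,1,1,0,1,3,1,1]
Step 4: insert k at [2, 4, 6, 7] -> counters=[1,1,2,1,2,1,1,2,3,1,1]
Step 5: insert q at [0, 3, 5, 6] -> counters=[2,1,2,2,2,2,2,2,3,1,1]
Step 6: insert fk at [0, 3, 5, 7] -> counters=[3,1,2,3,2,3,2,3,3,1,1]
Step 7: insert zkl at [0, 2, 7, 10] -> counters=[4,1,3,3,2,3,2,4,3,1,2]
Step 8: insert fl at [1, 4, 7, 10] -> counters=[4,2,3,3,3,3,2,5,3,1,3]
Step 9: insert w at [0, 1, 5, 8] -> counters=[5,3,3,3,3,4,2,5,4,1,3]
Step 10: insert ri at [3, 6, 7, 10] -> counters=[5,3,3,4,3,4,3,6,4,1,4]
Step 11: insert g at [0, 7, 8, 9] -> counters=[6,3,3,4,3,4,3,7,5,2,4]
Step 12: insert fl at [1, 4, 7, 10] -> counters=[6,4,3,4,4,4,3,8,5,2,5]
Final counters=[6,4,3,4,4,4,3,8,5,2,5] -> counters[0]=6

Answer: 6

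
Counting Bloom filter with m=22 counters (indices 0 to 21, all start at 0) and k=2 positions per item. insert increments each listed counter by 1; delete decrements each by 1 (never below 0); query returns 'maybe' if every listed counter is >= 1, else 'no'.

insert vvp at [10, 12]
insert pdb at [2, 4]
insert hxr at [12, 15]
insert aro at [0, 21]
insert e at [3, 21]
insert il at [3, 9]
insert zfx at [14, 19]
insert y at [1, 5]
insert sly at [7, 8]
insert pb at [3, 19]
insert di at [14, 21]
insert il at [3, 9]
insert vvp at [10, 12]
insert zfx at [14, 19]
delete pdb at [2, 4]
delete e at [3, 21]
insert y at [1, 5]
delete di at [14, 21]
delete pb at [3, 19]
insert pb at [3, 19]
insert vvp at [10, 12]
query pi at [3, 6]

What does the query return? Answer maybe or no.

Step 1: insert vvp at [10, 12] -> counters=[0,0,0,0,0,0,0,0,0,0,1,0,1,0,0,0,0,0,0,0,0,0]
Step 2: insert pdb at [2, 4] -> counters=[0,0,1,0,1,0,0,0,0,0,1,0,1,0,0,0,0,0,0,0,0,0]
Step 3: insert hxr at [12, 15] -> counters=[0,0,1,0,1,0,0,0,0,0,1,0,2,0,0,1,0,0,0,0,0,0]
Step 4: insert aro at [0, 21] -> counters=[1,0,1,0,1,0,0,0,0,0,1,0,2,0,0,1,0,0,0,0,0,1]
Step 5: insert e at [3, 21] -> counters=[1,0,1,1,1,0,0,0,0,0,1,0,2,0,0,1,0,0,0,0,0,2]
Step 6: insert il at [3, 9] -> counters=[1,0,1,2,1,0,0,0,0,1,1,0,2,0,0,1,0,0,0,0,0,2]
Step 7: insert zfx at [14, 19] -> counters=[1,0,1,2,1,0,0,0,0,1,1,0,2,0,1,1,0,0,0,1,0,2]
Step 8: insert y at [1, 5] -> counters=[1,1,1,2,1,1,0,0,0,1,1,0,2,0,1,1,0,0,0,1,0,2]
Step 9: insert sly at [7, 8] -> counters=[1,1,1,2,1,1,0,1,1,1,1,0,2,0,1,1,0,0,0,1,0,2]
Step 10: insert pb at [3, 19] -> counters=[1,1,1,3,1,1,0,1,1,1,1,0,2,0,1,1,0,0,0,2,0,2]
Step 11: insert di at [14, 21] -> counters=[1,1,1,3,1,1,0,1,1,1,1,0,2,0,2,1,0,0,0,2,0,3]
Step 12: insert il at [3, 9] -> counters=[1,1,1,4,1,1,0,1,1,2,1,0,2,0,2,1,0,0,0,2,0,3]
Step 13: insert vvp at [10, 12] -> counters=[1,1,1,4,1,1,0,1,1,2,2,0,3,0,2,1,0,0,0,2,0,3]
Step 14: insert zfx at [14, 19] -> counters=[1,1,1,4,1,1,0,1,1,2,2,0,3,0,3,1,0,0,0,3,0,3]
Step 15: delete pdb at [2, 4] -> counters=[1,1,0,4,0,1,0,1,1,2,2,0,3,0,3,1,0,0,0,3,0,3]
Step 16: delete e at [3, 21] -> counters=[1,1,0,3,0,1,0,1,1,2,2,0,3,0,3,1,0,0,0,3,0,2]
Step 17: insert y at [1, 5] -> counters=[1,2,0,3,0,2,0,1,1,2,2,0,3,0,3,1,0,0,0,3,0,2]
Step 18: delete di at [14, 21] -> counters=[1,2,0,3,0,2,0,1,1,2,2,0,3,0,2,1,0,0,0,3,0,1]
Step 19: delete pb at [3, 19] -> counters=[1,2,0,2,0,2,0,1,1,2,2,0,3,0,2,1,0,0,0,2,0,1]
Step 20: insert pb at [3, 19] -> counters=[1,2,0,3,0,2,0,1,1,2,2,0,3,0,2,1,0,0,0,3,0,1]
Step 21: insert vvp at [10, 12] -> counters=[1,2,0,3,0,2,0,1,1,2,3,0,4,0,2,1,0,0,0,3,0,1]
Query pi: check counters[3]=3 counters[6]=0 -> no

Answer: no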